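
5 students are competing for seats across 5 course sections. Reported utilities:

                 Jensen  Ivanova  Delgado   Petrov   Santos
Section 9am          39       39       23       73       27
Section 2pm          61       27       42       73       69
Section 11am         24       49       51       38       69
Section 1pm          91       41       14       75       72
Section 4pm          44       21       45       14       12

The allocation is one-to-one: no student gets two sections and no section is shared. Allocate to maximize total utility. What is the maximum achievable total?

Max total: 327 points

This is a one-to-one assignment (maximum-weight bipartite matching).
Optimal: Jensen→Section 1pm (91 points), Ivanova→Section 11am (49 points), Delgado→Section 4pm (45 points), Petrov→Section 9am (73 points), Santos→Section 2pm (69 points) — total 91+49+45+73+69 = 327 points.
Column-greedy (each section in turn goes to its best remaining student) gives 305 points, worse by 22.
Next-best assignment: Jensen→Section 1pm, Ivanova→Section 9am, Delgado→Section 4pm, Petrov→Section 2pm, Santos→Section 11am = 317 points.
No other one-to-one assignment exceeds 327 points.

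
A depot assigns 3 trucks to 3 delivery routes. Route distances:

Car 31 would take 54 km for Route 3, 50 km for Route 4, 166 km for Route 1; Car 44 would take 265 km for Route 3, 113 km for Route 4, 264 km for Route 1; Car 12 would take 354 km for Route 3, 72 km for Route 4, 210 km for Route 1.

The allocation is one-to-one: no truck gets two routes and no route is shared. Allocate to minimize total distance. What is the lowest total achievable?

Minimum total: 377 km

Optimal: Car 31→Route 3 (54 km), Car 44→Route 4 (113 km), Car 12→Route 1 (210 km) — total 54+113+210 = 377 km.
Row-greedy (each truck in turn takes its cheapest remaining route) gives 668 km, worse by 291.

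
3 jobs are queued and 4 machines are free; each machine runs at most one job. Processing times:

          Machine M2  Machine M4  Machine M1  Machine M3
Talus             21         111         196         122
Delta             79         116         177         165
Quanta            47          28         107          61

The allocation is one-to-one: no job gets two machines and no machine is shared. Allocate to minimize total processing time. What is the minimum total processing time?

Minimum total: 198 min

Optimal: Talus→Machine M2 (21 min), Delta→Machine M4 (116 min), Quanta→Machine M3 (61 min) — total 21+116+61 = 198 min.
Min-entry greedy (repeatedly take the single cheapest remaining cell) gives 214 min, worse by 16.
Next-best assignment: Talus→Machine M2, Delta→Machine M3, Quanta→Machine M4 = 214 min.
Swapping Delta↔Talus (Delta→Machine M2 79 min, Talus→Machine M4 111 min) adds 53.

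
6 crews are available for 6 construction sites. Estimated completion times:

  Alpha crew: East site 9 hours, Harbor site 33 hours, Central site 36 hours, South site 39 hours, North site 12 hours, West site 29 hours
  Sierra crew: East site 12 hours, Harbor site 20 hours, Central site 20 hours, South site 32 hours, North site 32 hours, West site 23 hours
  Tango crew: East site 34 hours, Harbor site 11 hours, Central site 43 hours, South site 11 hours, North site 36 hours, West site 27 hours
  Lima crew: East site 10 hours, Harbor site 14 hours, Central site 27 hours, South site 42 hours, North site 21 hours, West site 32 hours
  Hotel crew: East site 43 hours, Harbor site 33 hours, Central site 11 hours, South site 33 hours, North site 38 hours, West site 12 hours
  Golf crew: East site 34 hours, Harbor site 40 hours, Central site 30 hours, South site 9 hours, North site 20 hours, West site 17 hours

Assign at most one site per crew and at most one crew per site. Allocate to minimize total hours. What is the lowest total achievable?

This is the linear assignment problem.
Optimal: Alpha crew→North site (12 hours), Sierra crew→Central site (20 hours), Tango crew→Harbor site (11 hours), Lima crew→East site (10 hours), Hotel crew→West site (12 hours), Golf crew→South site (9 hours) — total 12+20+11+10+12+9 = 74 hours.
Column-greedy (each site in turn goes to its cheapest remaining crew) gives 84 hours, worse by 10.
Next-best assignment: Alpha crew→North site, Sierra crew→West site, Tango crew→Harbor site, Lima crew→East site, Hotel crew→Central site, Golf crew→South site = 76 hours.
No other one-to-one assignment undercuts 74 hours.

Minimum total: 74 hours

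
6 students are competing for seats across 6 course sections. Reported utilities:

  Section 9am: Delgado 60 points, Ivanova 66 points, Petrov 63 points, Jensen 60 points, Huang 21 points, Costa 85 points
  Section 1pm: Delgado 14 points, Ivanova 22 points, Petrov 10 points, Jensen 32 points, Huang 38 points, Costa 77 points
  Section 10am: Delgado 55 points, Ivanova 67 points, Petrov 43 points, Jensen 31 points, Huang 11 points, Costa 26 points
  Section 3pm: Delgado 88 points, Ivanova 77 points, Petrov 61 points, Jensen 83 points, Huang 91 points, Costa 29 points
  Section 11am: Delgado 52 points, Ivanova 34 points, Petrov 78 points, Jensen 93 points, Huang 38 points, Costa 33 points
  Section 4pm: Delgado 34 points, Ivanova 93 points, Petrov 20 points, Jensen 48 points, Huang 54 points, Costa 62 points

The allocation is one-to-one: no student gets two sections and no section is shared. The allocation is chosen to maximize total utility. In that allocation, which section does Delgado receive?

This is a one-to-one assignment (maximum-weight bipartite matching).
Optimal: Delgado→Section 10am (55 points), Ivanova→Section 4pm (93 points), Petrov→Section 9am (63 points), Jensen→Section 11am (93 points), Huang→Section 3pm (91 points), Costa→Section 1pm (77 points) — total 55+93+63+93+91+77 = 472 points.
Max-entry greedy (repeatedly take the single best remaining cell) gives 427 points, worse by 45.
Delgado's own top section is Section 3pm (88 points), but forcing Delgado→Section 3pm and reassigning the rest optimally gives only 442 points — worse by 30.

Delgado receives Section 10am.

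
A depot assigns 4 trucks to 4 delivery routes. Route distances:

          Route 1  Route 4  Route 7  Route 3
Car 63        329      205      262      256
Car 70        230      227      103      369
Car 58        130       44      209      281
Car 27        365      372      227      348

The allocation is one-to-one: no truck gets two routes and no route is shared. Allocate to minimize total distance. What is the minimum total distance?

Minimum total: 757 km

Optimal: Car 63→Route 3 (256 km), Car 70→Route 1 (230 km), Car 58→Route 4 (44 km), Car 27→Route 7 (227 km) — total 256+230+44+227 = 757 km.
Min-entry greedy (repeatedly take the single cheapest remaining cell) gives 768 km, worse by 11.
Next-best assignment: Car 63→Route 3, Car 70→Route 7, Car 58→Route 4, Car 27→Route 1 = 768 km.
Swapping Car 70↔Car 58 (Car 70→Route 4 227 km, Car 58→Route 1 130 km) adds 83.
No other one-to-one assignment undercuts 757 km.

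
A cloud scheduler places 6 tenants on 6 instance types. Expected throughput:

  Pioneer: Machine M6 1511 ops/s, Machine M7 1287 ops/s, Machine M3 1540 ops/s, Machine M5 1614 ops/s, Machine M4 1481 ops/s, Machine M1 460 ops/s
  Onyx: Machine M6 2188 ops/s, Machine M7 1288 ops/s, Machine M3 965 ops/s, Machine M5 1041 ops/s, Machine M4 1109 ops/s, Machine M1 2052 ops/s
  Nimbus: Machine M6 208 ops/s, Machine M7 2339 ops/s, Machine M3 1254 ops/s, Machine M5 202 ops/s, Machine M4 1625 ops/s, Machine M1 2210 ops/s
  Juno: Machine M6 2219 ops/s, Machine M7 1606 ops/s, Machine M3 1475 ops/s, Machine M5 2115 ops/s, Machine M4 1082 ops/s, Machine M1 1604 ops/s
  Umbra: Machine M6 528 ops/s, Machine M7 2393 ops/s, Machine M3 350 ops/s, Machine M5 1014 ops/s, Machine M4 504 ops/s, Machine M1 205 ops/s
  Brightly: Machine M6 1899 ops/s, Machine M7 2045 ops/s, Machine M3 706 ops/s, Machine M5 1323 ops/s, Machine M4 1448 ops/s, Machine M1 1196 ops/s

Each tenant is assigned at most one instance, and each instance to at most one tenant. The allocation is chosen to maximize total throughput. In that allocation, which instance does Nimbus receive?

Treat this as an assignment problem: match each tenant to one instance.
Optimal: Pioneer→Machine M3 (1540 ops/s), Onyx→Machine M6 (2188 ops/s), Nimbus→Machine M1 (2210 ops/s), Juno→Machine M5 (2115 ops/s), Umbra→Machine M7 (2393 ops/s), Brightly→Machine M4 (1448 ops/s) — total 1540+2188+2210+2115+2393+1448 = 11894 ops/s.
Swapping Onyx↔Juno (Onyx→Machine M5 1041 ops/s, Juno→Machine M6 2219 ops/s) loses 1043.
Nimbus's own top instance is Machine M7 (2339 ops/s), but forcing Nimbus→Machine M7 and reassigning the rest optimally gives only 10612 ops/s — worse by 1282.

Nimbus receives Machine M1.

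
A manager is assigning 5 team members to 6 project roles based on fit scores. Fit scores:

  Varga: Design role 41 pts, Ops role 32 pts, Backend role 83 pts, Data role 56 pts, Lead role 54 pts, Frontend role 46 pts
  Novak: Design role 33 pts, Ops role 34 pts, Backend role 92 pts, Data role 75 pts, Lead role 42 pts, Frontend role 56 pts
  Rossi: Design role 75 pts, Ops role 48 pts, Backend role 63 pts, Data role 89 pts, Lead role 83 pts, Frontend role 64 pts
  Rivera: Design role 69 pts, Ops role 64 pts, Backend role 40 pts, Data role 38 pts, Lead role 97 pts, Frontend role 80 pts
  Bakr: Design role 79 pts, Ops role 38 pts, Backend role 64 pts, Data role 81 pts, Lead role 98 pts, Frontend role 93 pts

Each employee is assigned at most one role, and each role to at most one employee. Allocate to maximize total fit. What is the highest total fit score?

This is a one-to-one assignment (maximum-weight bipartite matching).
Optimal: Varga→Backend role (83 pts), Novak→Data role (75 pts), Rossi→Design role (75 pts), Rivera→Lead role (97 pts), Bakr→Frontend role (93 pts) — total 83+75+75+97+93 = 423 pts.
Column-greedy (each role in turn goes to its best remaining employee) gives 378 pts, worse by 45.
Next-best assignment: Varga→Data role, Novak→Backend role, Rossi→Design role, Rivera→Lead role, Bakr→Frontend role = 413 pts.

Maximum total: 423 pts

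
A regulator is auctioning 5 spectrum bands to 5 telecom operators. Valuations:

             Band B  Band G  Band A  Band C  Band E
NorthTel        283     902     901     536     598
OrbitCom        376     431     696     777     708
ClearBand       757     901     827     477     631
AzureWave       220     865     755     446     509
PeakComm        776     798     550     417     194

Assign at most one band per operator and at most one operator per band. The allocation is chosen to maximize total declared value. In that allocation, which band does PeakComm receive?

PeakComm receives Band B.

This is the linear assignment problem.
Optimal: NorthTel→Band A ($901M), OrbitCom→Band C ($777M), ClearBand→Band E ($631M), AzureWave→Band G ($865M), PeakComm→Band B ($776M) — total 901+777+631+865+776 = $3950M.
Row-greedy (each operator in turn takes its best remaining band) gives $3791M, worse by 159.
Next-best assignment: NorthTel→Band A, OrbitCom→Band C, ClearBand→Band G, AzureWave→Band E, PeakComm→Band B = $3864M.
PeakComm's own top band is Band G ($798M), but forcing PeakComm→Band G and reassigning the rest optimally gives only $3742M — worse by 208.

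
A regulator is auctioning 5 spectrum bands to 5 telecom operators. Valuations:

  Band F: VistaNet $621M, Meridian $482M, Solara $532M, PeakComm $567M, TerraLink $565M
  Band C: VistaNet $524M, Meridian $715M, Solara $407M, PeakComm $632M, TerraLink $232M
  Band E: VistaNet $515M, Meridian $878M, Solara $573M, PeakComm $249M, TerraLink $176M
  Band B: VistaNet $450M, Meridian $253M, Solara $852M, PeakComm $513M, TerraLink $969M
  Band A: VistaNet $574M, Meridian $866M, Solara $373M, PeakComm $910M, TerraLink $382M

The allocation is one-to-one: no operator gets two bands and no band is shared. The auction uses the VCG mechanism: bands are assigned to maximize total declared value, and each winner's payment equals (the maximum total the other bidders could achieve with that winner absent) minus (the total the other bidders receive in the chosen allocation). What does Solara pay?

Efficient allocation: VistaNet→Band C ($524M), Meridian→Band E ($878M), Solara→Band F ($532M), PeakComm→Band A ($910M), TerraLink→Band B ($969M); total welfare W = $3813M.
Solara receives Band F at value $532M, so the others get W − 532 = $3281M.
Without Solara: best allocation of the remaining 4 bidders over all 5 bands is VistaNet→Band F ($621M), Meridian→Band E ($878M), PeakComm→Band A ($910M), TerraLink→Band B ($969M), total $3378M.
VCG payment = (others' best without Solara) − (others' welfare with Solara) = 3378 − 3281 = $97M.

Solara pays $97M.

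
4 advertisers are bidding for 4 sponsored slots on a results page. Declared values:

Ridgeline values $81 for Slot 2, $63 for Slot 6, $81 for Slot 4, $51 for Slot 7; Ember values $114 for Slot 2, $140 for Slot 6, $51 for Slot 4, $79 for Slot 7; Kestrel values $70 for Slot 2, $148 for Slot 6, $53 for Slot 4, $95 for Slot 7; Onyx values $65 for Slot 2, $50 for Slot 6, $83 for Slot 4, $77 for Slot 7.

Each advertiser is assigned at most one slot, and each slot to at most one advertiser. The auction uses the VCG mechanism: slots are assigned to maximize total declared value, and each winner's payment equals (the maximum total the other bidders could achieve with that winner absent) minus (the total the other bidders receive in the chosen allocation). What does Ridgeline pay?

Efficient allocation: Ridgeline→Slot 4 ($81), Ember→Slot 2 ($114), Kestrel→Slot 6 ($148), Onyx→Slot 7 ($77); total welfare W = $420.
Ridgeline receives Slot 4 at value $81, so the others get W − 81 = $339.
Without Ridgeline: best allocation of the remaining 3 bidders over all 4 slots is Ember→Slot 2 ($114), Kestrel→Slot 6 ($148), Onyx→Slot 4 ($83), total $345.
VCG payment = (others' best without Ridgeline) − (others' welfare with Ridgeline) = 345 − 339 = $6.

Ridgeline pays $6.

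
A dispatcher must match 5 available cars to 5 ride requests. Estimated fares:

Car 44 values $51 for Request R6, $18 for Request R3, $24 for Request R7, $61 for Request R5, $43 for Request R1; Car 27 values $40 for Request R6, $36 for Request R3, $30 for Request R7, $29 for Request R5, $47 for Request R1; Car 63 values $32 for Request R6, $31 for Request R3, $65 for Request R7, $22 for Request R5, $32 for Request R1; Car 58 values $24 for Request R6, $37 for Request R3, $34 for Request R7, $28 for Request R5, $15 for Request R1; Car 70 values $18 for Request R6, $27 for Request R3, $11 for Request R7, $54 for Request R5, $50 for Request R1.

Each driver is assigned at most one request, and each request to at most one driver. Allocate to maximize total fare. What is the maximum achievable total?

This is a one-to-one assignment (maximum-weight bipartite matching).
Optimal: Car 44→Request R6 ($51), Car 27→Request R1 ($47), Car 63→Request R7 ($65), Car 58→Request R3 ($37), Car 70→Request R5 ($54) — total 51+47+65+37+54 = $254.
Swapping Car 44↔Car 58 (Car 44→Request R3 $18, Car 58→Request R6 $24) loses 46.

Maximum total: $254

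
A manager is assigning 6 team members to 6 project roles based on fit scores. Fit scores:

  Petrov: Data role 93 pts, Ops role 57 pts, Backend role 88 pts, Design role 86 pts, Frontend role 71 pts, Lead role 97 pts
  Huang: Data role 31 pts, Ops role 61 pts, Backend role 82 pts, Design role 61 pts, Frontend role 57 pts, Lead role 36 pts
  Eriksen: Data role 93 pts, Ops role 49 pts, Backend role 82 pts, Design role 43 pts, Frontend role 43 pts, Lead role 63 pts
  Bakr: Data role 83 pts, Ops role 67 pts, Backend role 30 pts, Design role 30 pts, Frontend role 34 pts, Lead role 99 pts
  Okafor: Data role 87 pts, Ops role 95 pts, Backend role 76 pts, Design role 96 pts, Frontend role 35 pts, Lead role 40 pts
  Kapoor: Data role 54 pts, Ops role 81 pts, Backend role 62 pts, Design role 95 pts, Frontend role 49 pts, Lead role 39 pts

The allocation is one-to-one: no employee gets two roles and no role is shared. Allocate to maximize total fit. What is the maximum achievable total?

Optimal: Petrov→Frontend role (71 pts), Huang→Backend role (82 pts), Eriksen→Data role (93 pts), Bakr→Lead role (99 pts), Okafor→Ops role (95 pts), Kapoor→Design role (95 pts) — total 71+82+93+99+95+95 = 535 pts.
Max-entry greedy (repeatedly take the single best remaining cell) gives 494 pts, worse by 41.
Next-best assignment: Petrov→Backend role, Huang→Frontend role, Eriksen→Data role, Bakr→Lead role, Okafor→Ops role, Kapoor→Design role = 527 pts.
Swapping Okafor↔Huang (Okafor→Backend role 76 pts, Huang→Ops role 61 pts) loses 40.

Maximum total: 535 pts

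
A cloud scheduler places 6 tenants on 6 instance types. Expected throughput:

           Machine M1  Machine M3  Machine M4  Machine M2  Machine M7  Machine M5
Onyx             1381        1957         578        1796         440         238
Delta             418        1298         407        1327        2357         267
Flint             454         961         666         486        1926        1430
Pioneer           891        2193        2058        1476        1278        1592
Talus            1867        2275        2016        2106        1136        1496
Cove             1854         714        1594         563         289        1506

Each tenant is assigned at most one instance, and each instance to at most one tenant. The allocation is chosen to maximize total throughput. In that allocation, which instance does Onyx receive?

Onyx receives Machine M2.

Optimal: Onyx→Machine M2 (1796 ops/s), Delta→Machine M7 (2357 ops/s), Flint→Machine M5 (1430 ops/s), Pioneer→Machine M4 (2058 ops/s), Talus→Machine M3 (2275 ops/s), Cove→Machine M1 (1854 ops/s) — total 1796+2357+1430+2058+2275+1854 = 11770 ops/s.
Column-greedy (each instance in turn goes to its best remaining tenant) gives 11237 ops/s, worse by 533.
Next-best assignment: Onyx→Machine M3, Delta→Machine M7, Flint→Machine M5, Pioneer→Machine M4, Talus→Machine M2, Cove→Machine M1 = 11762 ops/s.
Onyx's own top instance is Machine M3 (1957 ops/s), but forcing Onyx→Machine M3 and reassigning the rest optimally gives only 11762 ops/s — worse by 8.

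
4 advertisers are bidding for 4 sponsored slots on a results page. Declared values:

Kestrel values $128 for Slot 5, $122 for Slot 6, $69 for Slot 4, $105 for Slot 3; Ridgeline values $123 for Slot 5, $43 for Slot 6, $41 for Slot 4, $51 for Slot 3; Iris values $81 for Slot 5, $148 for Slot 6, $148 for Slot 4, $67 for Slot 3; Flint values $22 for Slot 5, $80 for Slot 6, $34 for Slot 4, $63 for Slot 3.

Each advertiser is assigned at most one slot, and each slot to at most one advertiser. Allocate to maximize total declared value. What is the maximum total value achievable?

Maximum total: $456

Optimal: Kestrel→Slot 6 ($122), Ridgeline→Slot 5 ($123), Iris→Slot 4 ($148), Flint→Slot 3 ($63) — total 122+123+148+63 = $456.
Column-greedy (each slot in turn goes to its best remaining advertiser) gives $380, worse by 76.
No other one-to-one assignment exceeds $456.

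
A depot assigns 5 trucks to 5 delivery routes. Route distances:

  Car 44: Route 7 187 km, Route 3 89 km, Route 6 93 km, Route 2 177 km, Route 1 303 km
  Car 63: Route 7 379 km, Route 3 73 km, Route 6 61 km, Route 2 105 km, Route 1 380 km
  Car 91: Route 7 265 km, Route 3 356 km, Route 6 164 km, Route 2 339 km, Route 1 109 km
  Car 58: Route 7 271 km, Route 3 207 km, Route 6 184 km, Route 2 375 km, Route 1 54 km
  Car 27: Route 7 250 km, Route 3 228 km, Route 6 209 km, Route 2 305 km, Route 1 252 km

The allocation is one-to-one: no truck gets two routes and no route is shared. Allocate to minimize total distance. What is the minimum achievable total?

Optimal: Car 44→Route 3 (89 km), Car 63→Route 2 (105 km), Car 91→Route 6 (164 km), Car 58→Route 1 (54 km), Car 27→Route 7 (250 km) — total 89+105+164+54+250 = 662 km.
Row-greedy (each truck in turn takes its cheapest remaining route) gives 835 km, worse by 173.
Next-best assignment: Car 44→Route 2, Car 63→Route 3, Car 91→Route 6, Car 58→Route 1, Car 27→Route 7 = 718 km.
Swapping Car 44↔Car 58 (Car 44→Route 1 303 km, Car 58→Route 3 207 km) adds 367.

Min total: 662 km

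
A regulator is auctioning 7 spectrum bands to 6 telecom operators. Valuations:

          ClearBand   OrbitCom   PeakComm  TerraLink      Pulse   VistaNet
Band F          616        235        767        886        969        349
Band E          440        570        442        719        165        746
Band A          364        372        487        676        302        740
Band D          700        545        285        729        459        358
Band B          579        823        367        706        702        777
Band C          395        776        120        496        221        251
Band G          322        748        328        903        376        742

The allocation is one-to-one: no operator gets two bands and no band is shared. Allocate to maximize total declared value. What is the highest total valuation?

Max total: $4628M

This is a one-to-one assignment (maximum-weight bipartite matching).
Optimal: ClearBand→Band D ($700M), OrbitCom→Band B ($823M), PeakComm→Band A ($487M), TerraLink→Band G ($903M), Pulse→Band F ($969M), VistaNet→Band E ($746M) — total 700+823+487+903+969+746 = $4628M.
Next-best assignment: ClearBand→Band D, OrbitCom→Band C, PeakComm→Band A, TerraLink→Band G, Pulse→Band F, VistaNet→Band B = $4612M.
Swapping TerraLink↔ClearBand (TerraLink→Band D $729M, ClearBand→Band G $322M) loses 552.
No other one-to-one assignment exceeds $4628M.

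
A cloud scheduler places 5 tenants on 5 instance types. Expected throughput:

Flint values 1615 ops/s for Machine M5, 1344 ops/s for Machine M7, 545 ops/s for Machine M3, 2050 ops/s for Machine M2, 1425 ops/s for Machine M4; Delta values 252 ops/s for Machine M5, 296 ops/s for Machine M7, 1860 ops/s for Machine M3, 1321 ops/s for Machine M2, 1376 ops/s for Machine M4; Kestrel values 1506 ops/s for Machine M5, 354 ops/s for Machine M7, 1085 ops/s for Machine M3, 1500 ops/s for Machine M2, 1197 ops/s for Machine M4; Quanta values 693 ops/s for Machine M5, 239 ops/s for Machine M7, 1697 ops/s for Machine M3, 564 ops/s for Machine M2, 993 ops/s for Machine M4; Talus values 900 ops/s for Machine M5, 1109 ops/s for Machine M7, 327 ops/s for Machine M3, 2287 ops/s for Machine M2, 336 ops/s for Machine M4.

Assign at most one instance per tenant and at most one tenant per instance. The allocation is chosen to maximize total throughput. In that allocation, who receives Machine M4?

Delta receives Machine M4.

Treat this as an assignment problem: match each tenant to one instance.
Optimal: Flint→Machine M7 (1344 ops/s), Delta→Machine M4 (1376 ops/s), Kestrel→Machine M5 (1506 ops/s), Quanta→Machine M3 (1697 ops/s), Talus→Machine M2 (2287 ops/s) — total 1344+1376+1506+1697+2287 = 8210 ops/s.
Max-entry greedy (repeatedly take the single best remaining cell) gives 7198 ops/s, worse by 1012.
Next-best assignment: Flint→Machine M7, Delta→Machine M3, Kestrel→Machine M5, Quanta→Machine M4, Talus→Machine M2 = 7990 ops/s.
Delta's own top instance is Machine M3 (1860 ops/s), but forcing Delta→Machine M3 and reassigning the rest optimally gives only 7990 ops/s — worse by 220.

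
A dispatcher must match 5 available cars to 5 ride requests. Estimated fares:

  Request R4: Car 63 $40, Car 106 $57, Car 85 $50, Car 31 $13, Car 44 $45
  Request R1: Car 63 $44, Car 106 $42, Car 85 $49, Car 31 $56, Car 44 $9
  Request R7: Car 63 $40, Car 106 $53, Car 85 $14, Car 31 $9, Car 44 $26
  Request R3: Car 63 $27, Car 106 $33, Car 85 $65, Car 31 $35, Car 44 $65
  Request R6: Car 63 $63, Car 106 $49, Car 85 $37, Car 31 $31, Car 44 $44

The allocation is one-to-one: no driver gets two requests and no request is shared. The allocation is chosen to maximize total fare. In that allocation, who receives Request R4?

Car 85 receives Request R4.

Optimal: Car 63→Request R6 ($63), Car 106→Request R7 ($53), Car 85→Request R4 ($50), Car 31→Request R1 ($56), Car 44→Request R3 ($65) — total 63+53+50+56+65 = $287.
Column-greedy (each request in turn goes to its best remaining driver) gives $262, worse by 25.
Car 85's own top request is Request R3 ($65), but forcing Car 85→Request R3 and reassigning the rest optimally gives only $282 — worse by 5.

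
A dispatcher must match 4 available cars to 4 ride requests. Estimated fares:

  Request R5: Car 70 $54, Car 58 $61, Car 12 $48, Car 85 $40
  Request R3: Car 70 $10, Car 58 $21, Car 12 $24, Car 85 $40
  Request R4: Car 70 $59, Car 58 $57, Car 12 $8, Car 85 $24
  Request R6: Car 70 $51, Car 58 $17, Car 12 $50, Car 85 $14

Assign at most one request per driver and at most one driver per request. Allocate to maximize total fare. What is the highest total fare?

This is a one-to-one assignment (maximum-weight bipartite matching).
Optimal: Car 70→Request R4 ($59), Car 58→Request R5 ($61), Car 12→Request R6 ($50), Car 85→Request R3 ($40) — total 59+61+50+40 = $210.
Next-best assignment: Car 70→Request R5, Car 58→Request R4, Car 12→Request R6, Car 85→Request R3 = $201.
No other one-to-one assignment exceeds $210.

Maximum total: $210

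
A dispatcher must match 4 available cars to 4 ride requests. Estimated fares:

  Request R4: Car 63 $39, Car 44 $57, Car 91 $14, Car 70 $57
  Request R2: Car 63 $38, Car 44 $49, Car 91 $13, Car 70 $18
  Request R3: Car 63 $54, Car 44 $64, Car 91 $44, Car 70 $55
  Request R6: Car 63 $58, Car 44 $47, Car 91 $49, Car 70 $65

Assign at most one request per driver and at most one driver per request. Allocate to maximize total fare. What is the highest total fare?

Maximum total: $209

Optimal: Car 63→Request R3 ($54), Car 44→Request R2 ($49), Car 91→Request R6 ($49), Car 70→Request R4 ($57) — total 54+49+49+57 = $209.
Max-entry greedy (repeatedly take the single best remaining cell) gives $181, worse by 28.
No other one-to-one assignment exceeds $209.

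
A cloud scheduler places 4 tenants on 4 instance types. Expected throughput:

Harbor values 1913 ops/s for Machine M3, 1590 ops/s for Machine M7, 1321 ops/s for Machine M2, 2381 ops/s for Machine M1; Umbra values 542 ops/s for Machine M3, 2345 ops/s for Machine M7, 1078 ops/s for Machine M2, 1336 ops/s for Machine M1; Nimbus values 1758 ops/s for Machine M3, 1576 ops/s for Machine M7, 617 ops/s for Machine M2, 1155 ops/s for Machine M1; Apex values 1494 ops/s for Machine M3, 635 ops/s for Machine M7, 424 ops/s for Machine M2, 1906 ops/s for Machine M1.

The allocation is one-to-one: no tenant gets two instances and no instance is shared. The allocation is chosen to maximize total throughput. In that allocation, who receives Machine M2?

Treat this as an assignment problem: match each tenant to one instance.
Optimal: Harbor→Machine M2 (1321 ops/s), Umbra→Machine M7 (2345 ops/s), Nimbus→Machine M3 (1758 ops/s), Apex→Machine M1 (1906 ops/s) — total 1321+2345+1758+1906 = 7330 ops/s.
Max-entry greedy (repeatedly take the single best remaining cell) gives 6908 ops/s, worse by 422.
Swapping Apex↔Nimbus (Apex→Machine M3 1494 ops/s, Nimbus→Machine M1 1155 ops/s) loses 1015.
Checked against all permutations: 7330 ops/s is optimal.
Harbor's own top instance is Machine M1 (2381 ops/s), but forcing Harbor→Machine M1 and reassigning the rest optimally gives only 6908 ops/s — worse by 422.

Harbor receives Machine M2.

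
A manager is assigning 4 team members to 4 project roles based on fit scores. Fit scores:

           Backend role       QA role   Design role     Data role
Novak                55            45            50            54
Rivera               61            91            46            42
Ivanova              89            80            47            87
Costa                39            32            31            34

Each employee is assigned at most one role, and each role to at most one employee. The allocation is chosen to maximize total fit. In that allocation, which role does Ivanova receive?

This is a one-to-one assignment (maximum-weight bipartite matching).
Optimal: Novak→Design role (50 pts), Rivera→QA role (91 pts), Ivanova→Data role (87 pts), Costa→Backend role (39 pts) — total 50+91+87+39 = 267 pts.
Max-entry greedy (repeatedly take the single best remaining cell) gives 265 pts, worse by 2.
Ivanova's own top role is Backend role (89 pts), but forcing Ivanova→Backend role and reassigning the rest optimally gives only 265 pts — worse by 2.

Ivanova receives Data role.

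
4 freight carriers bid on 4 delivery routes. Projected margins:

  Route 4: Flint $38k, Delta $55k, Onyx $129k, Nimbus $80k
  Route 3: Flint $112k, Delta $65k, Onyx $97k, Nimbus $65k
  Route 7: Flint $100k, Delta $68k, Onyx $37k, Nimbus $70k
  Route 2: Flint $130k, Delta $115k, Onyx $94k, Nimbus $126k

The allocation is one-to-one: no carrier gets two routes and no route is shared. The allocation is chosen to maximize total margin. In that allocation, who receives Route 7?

Delta receives Route 7.

This is a one-to-one assignment (maximum-weight bipartite matching).
Optimal: Flint→Route 3 ($112k), Delta→Route 7 ($68k), Onyx→Route 4 ($129k), Nimbus→Route 2 ($126k) — total 112+68+129+126 = $435k.
Max-entry greedy (repeatedly take the single best remaining cell) gives $394k, worse by 41.
Next-best assignment: Flint→Route 3, Delta→Route 2, Onyx→Route 4, Nimbus→Route 7 = $426k.
Swapping Delta↔Flint (Delta→Route 3 $65k, Flint→Route 7 $100k) loses 15.
Checked against all permutations: $435k is optimal.
Delta's own top route is Route 2 ($115k), but forcing Delta→Route 2 and reassigning the rest optimally gives only $426k — worse by 9.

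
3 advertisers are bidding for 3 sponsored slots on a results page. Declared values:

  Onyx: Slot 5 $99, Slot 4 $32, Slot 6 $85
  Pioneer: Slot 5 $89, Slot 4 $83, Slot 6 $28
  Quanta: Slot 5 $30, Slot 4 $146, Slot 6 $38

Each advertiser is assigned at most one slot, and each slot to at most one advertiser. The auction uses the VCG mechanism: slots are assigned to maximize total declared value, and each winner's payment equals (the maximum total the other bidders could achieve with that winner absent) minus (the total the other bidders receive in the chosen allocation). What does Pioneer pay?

Efficient allocation: Onyx→Slot 6 ($85), Pioneer→Slot 5 ($89), Quanta→Slot 4 ($146); total welfare W = $320.
Pioneer receives Slot 5 at value $89, so the others get W − 89 = $231.
Without Pioneer: best allocation of the remaining 2 bidders over all 3 slots is Onyx→Slot 5 ($99), Quanta→Slot 4 ($146), total $245.
VCG payment = (others' best without Pioneer) − (others' welfare with Pioneer) = 245 − 231 = $14.

Pioneer pays $14.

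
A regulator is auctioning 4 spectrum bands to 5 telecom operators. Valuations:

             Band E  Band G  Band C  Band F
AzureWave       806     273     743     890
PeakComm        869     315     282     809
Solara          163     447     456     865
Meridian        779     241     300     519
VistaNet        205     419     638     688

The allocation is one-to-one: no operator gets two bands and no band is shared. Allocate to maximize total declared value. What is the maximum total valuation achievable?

Maximum total: $2896M

Optimal: PeakComm→Band E ($869M), VistaNet→Band G ($419M), AzureWave→Band C ($743M), Solara→Band F ($865M) — total 869+419+743+865 = $2896M.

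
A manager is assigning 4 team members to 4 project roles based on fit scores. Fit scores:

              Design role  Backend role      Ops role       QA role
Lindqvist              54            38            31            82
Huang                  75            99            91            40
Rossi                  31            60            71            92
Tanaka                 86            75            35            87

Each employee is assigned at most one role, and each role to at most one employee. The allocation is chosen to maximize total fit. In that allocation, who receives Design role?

Tanaka receives Design role.

Optimal: Lindqvist→QA role (82 pts), Huang→Backend role (99 pts), Rossi→Ops role (71 pts), Tanaka→Design role (86 pts) — total 82+99+71+86 = 338 pts.
Checked against all permutations: 338 pts is optimal.
Tanaka's own top role is QA role (87 pts), but forcing Tanaka→QA role and reassigning the rest optimally gives only 311 pts — worse by 27.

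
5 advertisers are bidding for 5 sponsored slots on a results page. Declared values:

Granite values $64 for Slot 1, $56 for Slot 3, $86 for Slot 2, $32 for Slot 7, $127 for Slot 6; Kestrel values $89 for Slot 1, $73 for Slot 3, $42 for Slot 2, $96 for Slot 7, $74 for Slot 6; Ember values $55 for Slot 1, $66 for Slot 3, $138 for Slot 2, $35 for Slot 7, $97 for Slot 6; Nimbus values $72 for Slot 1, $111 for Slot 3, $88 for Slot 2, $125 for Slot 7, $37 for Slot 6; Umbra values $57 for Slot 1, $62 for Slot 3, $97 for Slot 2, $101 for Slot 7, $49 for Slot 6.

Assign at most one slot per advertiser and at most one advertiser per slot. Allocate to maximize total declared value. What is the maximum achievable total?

Maximum total: $566

Optimal: Granite→Slot 6 ($127), Kestrel→Slot 1 ($89), Ember→Slot 2 ($138), Nimbus→Slot 3 ($111), Umbra→Slot 7 ($101) — total 127+89+138+111+101 = $566.
Max-entry greedy (repeatedly take the single best remaining cell) gives $541, worse by 25.
Swapping Nimbus↔Umbra (Nimbus→Slot 7 $125, Umbra→Slot 3 $62) loses 25.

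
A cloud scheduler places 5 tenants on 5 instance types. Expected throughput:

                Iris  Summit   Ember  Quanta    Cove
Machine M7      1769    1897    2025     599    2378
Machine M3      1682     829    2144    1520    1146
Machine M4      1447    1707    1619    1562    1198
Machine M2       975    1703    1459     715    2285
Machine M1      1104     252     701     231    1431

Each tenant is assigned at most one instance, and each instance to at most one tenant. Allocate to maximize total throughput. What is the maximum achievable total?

This is the linear assignment problem.
Optimal: Iris→Machine M1 (1104 ops/s), Summit→Machine M7 (1897 ops/s), Ember→Machine M3 (2144 ops/s), Quanta→Machine M4 (1562 ops/s), Cove→Machine M2 (2285 ops/s) — total 1104+1897+2144+1562+2285 = 8992 ops/s.
Column-greedy (each instance in turn goes to its best remaining tenant) gives 7435 ops/s, worse by 1557.
Swapping Summit↔Cove (Summit→Machine M2 1703 ops/s, Cove→Machine M7 2378 ops/s) loses 101.
Checked against all permutations: 8992 ops/s is optimal.

Maximum total: 8992 ops/s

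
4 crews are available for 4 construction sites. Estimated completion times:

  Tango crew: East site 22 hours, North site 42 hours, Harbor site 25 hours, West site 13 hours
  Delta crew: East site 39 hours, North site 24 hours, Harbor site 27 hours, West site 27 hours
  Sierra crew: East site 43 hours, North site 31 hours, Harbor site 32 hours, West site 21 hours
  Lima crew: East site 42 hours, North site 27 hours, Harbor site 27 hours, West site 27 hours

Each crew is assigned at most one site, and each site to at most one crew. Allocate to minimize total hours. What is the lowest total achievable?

Minimum total: 94 hours

Treat this as an assignment problem: match each crew to one site.
Optimal: Tango crew→East site (22 hours), Delta crew→North site (24 hours), Sierra crew→West site (21 hours), Lima crew→Harbor site (27 hours) — total 22+24+21+27 = 94 hours.
Next-best assignment: Tango crew→East site, Delta crew→Harbor site, Sierra crew→West site, Lima crew→North site = 97 hours.
Every other assignment is strictly worse.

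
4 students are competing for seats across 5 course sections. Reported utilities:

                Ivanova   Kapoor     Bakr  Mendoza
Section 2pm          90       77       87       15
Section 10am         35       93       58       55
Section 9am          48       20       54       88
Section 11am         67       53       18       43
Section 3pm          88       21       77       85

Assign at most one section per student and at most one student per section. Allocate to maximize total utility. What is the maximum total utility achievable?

Maximum total: 356 points

Treat this as an assignment problem: match each student to one section.
Optimal: Ivanova→Section 3pm (88 points), Kapoor→Section 10am (93 points), Bakr→Section 2pm (87 points), Mendoza→Section 9am (88 points) — total 88+93+87+88 = 356 points.
Row-greedy (each student in turn takes its best remaining section) gives 348 points, worse by 8.
Checked against all permutations: 356 points is optimal.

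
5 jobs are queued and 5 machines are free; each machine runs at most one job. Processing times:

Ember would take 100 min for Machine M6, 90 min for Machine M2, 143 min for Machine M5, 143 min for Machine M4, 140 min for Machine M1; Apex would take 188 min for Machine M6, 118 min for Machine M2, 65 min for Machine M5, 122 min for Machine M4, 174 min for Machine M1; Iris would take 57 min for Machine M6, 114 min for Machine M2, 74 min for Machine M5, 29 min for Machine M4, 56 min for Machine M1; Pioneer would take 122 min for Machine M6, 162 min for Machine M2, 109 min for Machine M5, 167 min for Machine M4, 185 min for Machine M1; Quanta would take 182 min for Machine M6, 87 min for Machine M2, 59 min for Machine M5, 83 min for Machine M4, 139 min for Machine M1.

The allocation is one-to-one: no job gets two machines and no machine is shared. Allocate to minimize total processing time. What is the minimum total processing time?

Optimal: Ember→Machine M2 (90 min), Apex→Machine M5 (65 min), Iris→Machine M1 (56 min), Pioneer→Machine M6 (122 min), Quanta→Machine M4 (83 min) — total 90+65+56+122+83 = 416 min.
Row-greedy (each job in turn takes its cheapest remaining machine) gives 445 min, worse by 29.
Every other assignment is strictly worse.

Minimum total: 416 min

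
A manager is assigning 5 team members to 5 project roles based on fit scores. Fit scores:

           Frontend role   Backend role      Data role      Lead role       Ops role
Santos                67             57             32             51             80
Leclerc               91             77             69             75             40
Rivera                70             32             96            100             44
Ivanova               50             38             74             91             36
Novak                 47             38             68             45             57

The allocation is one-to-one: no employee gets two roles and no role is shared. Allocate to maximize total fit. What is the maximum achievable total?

Maximum total: 396 pts

Treat this as an assignment problem: match each employee to one role.
Optimal: Santos→Ops role (80 pts), Leclerc→Frontend role (91 pts), Rivera→Data role (96 pts), Ivanova→Lead role (91 pts), Novak→Backend role (38 pts) — total 80+91+96+91+38 = 396 pts.
Max-entry greedy (repeatedly take the single best remaining cell) gives 383 pts, worse by 13.
Next-best assignment: Santos→Backend role, Leclerc→Frontend role, Rivera→Data role, Ivanova→Lead role, Novak→Ops role = 392 pts.
Checked against all permutations: 396 pts is optimal.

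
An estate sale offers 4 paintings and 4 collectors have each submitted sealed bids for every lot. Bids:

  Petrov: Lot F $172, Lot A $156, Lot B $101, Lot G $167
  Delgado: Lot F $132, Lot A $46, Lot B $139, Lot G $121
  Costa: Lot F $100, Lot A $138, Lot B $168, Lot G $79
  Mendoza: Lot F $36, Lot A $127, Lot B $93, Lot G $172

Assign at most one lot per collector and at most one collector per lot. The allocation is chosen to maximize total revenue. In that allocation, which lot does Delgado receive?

Delgado receives Lot F.

This is the linear assignment problem.
Optimal: Petrov→Lot A ($156), Delgado→Lot F ($132), Costa→Lot B ($168), Mendoza→Lot G ($172) — total 156+132+168+172 = $628.
Column-greedy (each lot in turn goes to its best remaining collector) gives $621, worse by 7.
Next-best assignment: Petrov→Lot F, Delgado→Lot B, Costa→Lot A, Mendoza→Lot G = $621.
Delgado's own top lot is Lot B ($139), but forcing Delgado→Lot B and reassigning the rest optimally gives only $621 — worse by 7.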